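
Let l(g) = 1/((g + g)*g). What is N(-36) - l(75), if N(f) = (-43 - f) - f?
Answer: 326249/11250 ≈ 29.000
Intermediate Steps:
l(g) = 1/(2*g**2) (l(g) = 1/(((2*g))*g) = (1/(2*g))/g = 1/(2*g**2))
N(f) = -43 - 2*f
N(-36) - l(75) = (-43 - 2*(-36)) - 1/(2*75**2) = (-43 + 72) - 1/(2*5625) = 29 - 1*1/11250 = 29 - 1/11250 = 326249/11250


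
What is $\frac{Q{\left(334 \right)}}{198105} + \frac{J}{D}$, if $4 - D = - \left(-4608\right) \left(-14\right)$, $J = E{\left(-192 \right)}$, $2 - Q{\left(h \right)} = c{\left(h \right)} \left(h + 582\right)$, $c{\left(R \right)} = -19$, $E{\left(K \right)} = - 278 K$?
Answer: $\frac{974751498}{1065078515} \approx 0.91519$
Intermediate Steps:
$Q{\left(h \right)} = 11060 + 19 h$ ($Q{\left(h \right)} = 2 - - 19 \left(h + 582\right) = 2 - - 19 \left(582 + h\right) = 2 - \left(-11058 - 19 h\right) = 2 + \left(11058 + 19 h\right) = 11060 + 19 h$)
$J = 53376$ ($J = \left(-278\right) \left(-192\right) = 53376$)
$D = 64516$ ($D = 4 - - \left(-4608\right) \left(-14\right) = 4 - \left(-1\right) 64512 = 4 - -64512 = 4 + 64512 = 64516$)
$\frac{Q{\left(334 \right)}}{198105} + \frac{J}{D} = \frac{11060 + 19 \cdot 334}{198105} + \frac{53376}{64516} = \left(11060 + 6346\right) \frac{1}{198105} + 53376 \cdot \frac{1}{64516} = 17406 \cdot \frac{1}{198105} + \frac{13344}{16129} = \frac{5802}{66035} + \frac{13344}{16129} = \frac{974751498}{1065078515}$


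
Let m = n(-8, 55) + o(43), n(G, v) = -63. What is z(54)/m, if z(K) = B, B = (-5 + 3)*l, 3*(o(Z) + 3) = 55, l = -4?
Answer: -24/143 ≈ -0.16783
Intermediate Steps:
o(Z) = 46/3 (o(Z) = -3 + (1/3)*55 = -3 + 55/3 = 46/3)
B = 8 (B = (-5 + 3)*(-4) = -2*(-4) = 8)
z(K) = 8
m = -143/3 (m = -63 + 46/3 = -143/3 ≈ -47.667)
z(54)/m = 8/(-143/3) = 8*(-3/143) = -24/143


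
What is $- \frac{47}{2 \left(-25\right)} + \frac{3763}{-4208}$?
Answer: $\frac{4813}{105200} \approx 0.045751$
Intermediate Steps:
$- \frac{47}{2 \left(-25\right)} + \frac{3763}{-4208} = - \frac{47}{-50} + 3763 \left(- \frac{1}{4208}\right) = \left(-47\right) \left(- \frac{1}{50}\right) - \frac{3763}{4208} = \frac{47}{50} - \frac{3763}{4208} = \frac{4813}{105200}$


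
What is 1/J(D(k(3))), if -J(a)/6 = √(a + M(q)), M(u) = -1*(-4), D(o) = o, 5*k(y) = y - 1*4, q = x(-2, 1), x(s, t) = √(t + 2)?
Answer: -√95/114 ≈ -0.085498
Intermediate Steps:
x(s, t) = √(2 + t)
q = √3 (q = √(2 + 1) = √3 ≈ 1.7320)
k(y) = -⅘ + y/5 (k(y) = (y - 1*4)/5 = (y - 4)/5 = (-4 + y)/5 = -⅘ + y/5)
M(u) = 4
J(a) = -6*√(4 + a) (J(a) = -6*√(a + 4) = -6*√(4 + a))
1/J(D(k(3))) = 1/(-6*√(4 + (-⅘ + (⅕)*3))) = 1/(-6*√(4 + (-⅘ + ⅗))) = 1/(-6*√(4 - ⅕)) = 1/(-6*√95/5) = -√95/114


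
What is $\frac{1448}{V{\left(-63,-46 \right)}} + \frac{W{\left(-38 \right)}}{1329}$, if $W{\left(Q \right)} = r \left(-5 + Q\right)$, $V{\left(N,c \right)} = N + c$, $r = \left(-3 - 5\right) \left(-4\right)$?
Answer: $- \frac{2074376}{144861} \approx -14.32$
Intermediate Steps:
$r = 32$ ($r = \left(-8\right) \left(-4\right) = 32$)
$W{\left(Q \right)} = -160 + 32 Q$ ($W{\left(Q \right)} = 32 \left(-5 + Q\right) = -160 + 32 Q$)
$\frac{1448}{V{\left(-63,-46 \right)}} + \frac{W{\left(-38 \right)}}{1329} = \frac{1448}{-63 - 46} + \frac{-160 + 32 \left(-38\right)}{1329} = \frac{1448}{-109} + \left(-160 - 1216\right) \frac{1}{1329} = 1448 \left(- \frac{1}{109}\right) - \frac{1376}{1329} = - \frac{1448}{109} - \frac{1376}{1329} = - \frac{2074376}{144861}$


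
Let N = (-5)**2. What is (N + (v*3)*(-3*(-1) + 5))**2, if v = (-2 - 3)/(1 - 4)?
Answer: 4225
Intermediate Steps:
N = 25
v = 5/3 (v = -5/(-3) = -5*(-1/3) = 5/3 ≈ 1.6667)
(N + (v*3)*(-3*(-1) + 5))**2 = (25 + ((5/3)*3)*(-3*(-1) + 5))**2 = (25 + 5*(3 + 5))**2 = (25 + 5*8)**2 = (25 + 40)**2 = 65**2 = 4225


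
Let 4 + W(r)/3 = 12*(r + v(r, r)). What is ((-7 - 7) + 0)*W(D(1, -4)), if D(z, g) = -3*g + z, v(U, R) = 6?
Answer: -9408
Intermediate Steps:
D(z, g) = z - 3*g
W(r) = 204 + 36*r (W(r) = -12 + 3*(12*(r + 6)) = -12 + 3*(12*(6 + r)) = -12 + 3*(72 + 12*r) = -12 + (216 + 36*r) = 204 + 36*r)
((-7 - 7) + 0)*W(D(1, -4)) = ((-7 - 7) + 0)*(204 + 36*(1 - 3*(-4))) = (-14 + 0)*(204 + 36*(1 + 12)) = -14*(204 + 36*13) = -14*(204 + 468) = -14*672 = -9408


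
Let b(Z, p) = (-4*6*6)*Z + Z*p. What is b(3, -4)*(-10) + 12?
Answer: 4452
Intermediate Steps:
b(Z, p) = -144*Z + Z*p (b(Z, p) = (-24*6)*Z + Z*p = -144*Z + Z*p)
b(3, -4)*(-10) + 12 = (3*(-144 - 4))*(-10) + 12 = (3*(-148))*(-10) + 12 = -444*(-10) + 12 = 4440 + 12 = 4452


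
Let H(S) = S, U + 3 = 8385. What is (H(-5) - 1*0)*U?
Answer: -41910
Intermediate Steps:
U = 8382 (U = -3 + 8385 = 8382)
(H(-5) - 1*0)*U = (-5 - 1*0)*8382 = (-5 + 0)*8382 = -5*8382 = -41910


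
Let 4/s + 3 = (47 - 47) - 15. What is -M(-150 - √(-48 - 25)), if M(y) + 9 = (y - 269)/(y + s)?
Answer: 11400048/1833817 + 21771*I*√73/1833817 ≈ 6.2166 + 0.10143*I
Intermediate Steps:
s = -2/9 (s = 4/(-3 + ((47 - 47) - 15)) = 4/(-3 + (0 - 15)) = 4/(-3 - 15) = 4/(-18) = 4*(-1/18) = -2/9 ≈ -0.22222)
M(y) = -9 + (-269 + y)/(-2/9 + y) (M(y) = -9 + (y - 269)/(y - 2/9) = -9 + (-269 + y)/(-2/9 + y))
-M(-150 - √(-48 - 25)) = -9*(-267 - 8*(-150 - √(-48 - 25)))/(-2 + 9*(-150 - √(-48 - 25))) = -9*(-267 - 8*(-150 - √(-73)))/(-2 + 9*(-150 - √(-73))) = -9*(-267 - 8*(-150 - I*√73))/(-2 + 9*(-150 - I*√73)) = -9*(-267 + (1200 + 8*I*√73))/(-2 + (-1350 - 9*I*√73)) = -9*(933 + 8*I*√73)/(-1352 - 9*I*√73)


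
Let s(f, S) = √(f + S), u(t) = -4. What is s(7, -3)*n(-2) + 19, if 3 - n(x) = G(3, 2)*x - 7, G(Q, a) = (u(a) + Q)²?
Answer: 43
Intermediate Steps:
s(f, S) = √(S + f)
G(Q, a) = (-4 + Q)²
n(x) = 10 - x (n(x) = 3 - ((-4 + 3)²*x - 7) = 3 - ((-1)²*x - 7) = 3 - (1*x - 7) = 3 - (x - 7) = 3 - (-7 + x) = 3 + (7 - x) = 10 - x)
s(7, -3)*n(-2) + 19 = √(-3 + 7)*(10 - 1*(-2)) + 19 = √4*(10 + 2) + 19 = 2*12 + 19 = 24 + 19 = 43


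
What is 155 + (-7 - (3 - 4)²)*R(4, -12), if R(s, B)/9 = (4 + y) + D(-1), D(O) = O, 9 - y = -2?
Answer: -853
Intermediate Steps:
y = 11 (y = 9 - 1*(-2) = 9 + 2 = 11)
R(s, B) = 126 (R(s, B) = 9*((4 + 11) - 1) = 9*(15 - 1) = 9*14 = 126)
155 + (-7 - (3 - 4)²)*R(4, -12) = 155 + (-7 - (3 - 4)²)*126 = 155 + (-7 - 1*(-1)²)*126 = 155 + (-7 - 1*1)*126 = 155 + (-7 - 1)*126 = 155 - 8*126 = 155 - 1008 = -853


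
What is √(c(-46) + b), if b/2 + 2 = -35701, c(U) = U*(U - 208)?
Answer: I*√59722 ≈ 244.38*I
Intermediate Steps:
c(U) = U*(-208 + U)
b = -71406 (b = -4 + 2*(-35701) = -4 - 71402 = -71406)
√(c(-46) + b) = √(-46*(-208 - 46) - 71406) = √(-46*(-254) - 71406) = √(11684 - 71406) = √(-59722) = I*√59722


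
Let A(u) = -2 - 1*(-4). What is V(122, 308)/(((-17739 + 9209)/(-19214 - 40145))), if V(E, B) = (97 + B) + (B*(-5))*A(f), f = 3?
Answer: -31757065/1706 ≈ -18615.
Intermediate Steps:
A(u) = 2 (A(u) = -2 + 4 = 2)
V(E, B) = 97 - 9*B (V(E, B) = (97 + B) + (B*(-5))*2 = (97 + B) - 5*B*2 = (97 + B) - 10*B = 97 - 9*B)
V(122, 308)/(((-17739 + 9209)/(-19214 - 40145))) = (97 - 9*308)/(((-17739 + 9209)/(-19214 - 40145))) = (97 - 2772)/((-8530/(-59359))) = -2675/((-8530*(-1/59359))) = -2675/8530/59359 = -2675*59359/8530 = -31757065/1706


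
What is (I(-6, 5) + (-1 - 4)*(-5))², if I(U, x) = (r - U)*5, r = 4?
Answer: 5625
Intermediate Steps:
I(U, x) = 20 - 5*U (I(U, x) = (4 - U)*5 = 20 - 5*U)
(I(-6, 5) + (-1 - 4)*(-5))² = ((20 - 5*(-6)) + (-1 - 4)*(-5))² = ((20 + 30) - 5*(-5))² = (50 + 25)² = 75² = 5625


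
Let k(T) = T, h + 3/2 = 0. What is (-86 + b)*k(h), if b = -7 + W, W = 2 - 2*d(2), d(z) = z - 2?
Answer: 273/2 ≈ 136.50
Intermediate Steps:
h = -3/2 (h = -3/2 + 0 = -3/2 ≈ -1.5000)
d(z) = -2 + z
W = 2 (W = 2 - 2*(-2 + 2) = 2 - 2*0 = 2 + 0 = 2)
b = -5 (b = -7 + 2 = -5)
(-86 + b)*k(h) = (-86 - 5)*(-3/2) = -91*(-3/2) = 273/2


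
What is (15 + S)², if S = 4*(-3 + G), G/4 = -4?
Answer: 3721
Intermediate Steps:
G = -16 (G = 4*(-4) = -16)
S = -76 (S = 4*(-3 - 16) = 4*(-19) = -76)
(15 + S)² = (15 - 76)² = (-61)² = 3721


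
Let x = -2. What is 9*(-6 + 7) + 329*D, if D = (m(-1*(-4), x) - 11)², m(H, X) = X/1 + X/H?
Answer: 239877/4 ≈ 59969.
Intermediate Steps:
m(H, X) = X + X/H (m(H, X) = X*1 + X/H = X + X/H)
D = 729/4 (D = ((-2 - 2/((-1*(-4)))) - 11)² = ((-2 - 2/4) - 11)² = ((-2 - 2*¼) - 11)² = ((-2 - ½) - 11)² = (-5/2 - 11)² = (-27/2)² = 729/4 ≈ 182.25)
9*(-6 + 7) + 329*D = 9*(-6 + 7) + 329*(729/4) = 9*1 + 239841/4 = 9 + 239841/4 = 239877/4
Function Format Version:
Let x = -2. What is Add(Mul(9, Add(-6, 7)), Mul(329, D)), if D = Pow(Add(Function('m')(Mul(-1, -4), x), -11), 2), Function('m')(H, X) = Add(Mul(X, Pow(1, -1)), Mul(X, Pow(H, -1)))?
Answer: Rational(239877, 4) ≈ 59969.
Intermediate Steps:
Function('m')(H, X) = Add(X, Mul(X, Pow(H, -1))) (Function('m')(H, X) = Add(Mul(X, 1), Mul(X, Pow(H, -1))) = Add(X, Mul(X, Pow(H, -1))))
D = Rational(729, 4) (D = Pow(Add(Add(-2, Mul(-2, Pow(Mul(-1, -4), -1))), -11), 2) = Pow(Add(Add(-2, Mul(-2, Pow(4, -1))), -11), 2) = Pow(Add(Add(-2, Mul(-2, Rational(1, 4))), -11), 2) = Pow(Add(Add(-2, Rational(-1, 2)), -11), 2) = Pow(Add(Rational(-5, 2), -11), 2) = Pow(Rational(-27, 2), 2) = Rational(729, 4) ≈ 182.25)
Add(Mul(9, Add(-6, 7)), Mul(329, D)) = Add(Mul(9, Add(-6, 7)), Mul(329, Rational(729, 4))) = Add(Mul(9, 1), Rational(239841, 4)) = Add(9, Rational(239841, 4)) = Rational(239877, 4)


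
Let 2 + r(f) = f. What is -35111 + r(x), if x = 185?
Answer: -34928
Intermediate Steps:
r(f) = -2 + f
-35111 + r(x) = -35111 + (-2 + 185) = -35111 + 183 = -34928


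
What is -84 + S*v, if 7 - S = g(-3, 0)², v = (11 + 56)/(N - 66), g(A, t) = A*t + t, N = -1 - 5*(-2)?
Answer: -5257/57 ≈ -92.228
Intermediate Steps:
N = 9 (N = -1 + 10 = 9)
g(A, t) = t + A*t
v = -67/57 (v = (11 + 56)/(9 - 66) = 67/(-57) = 67*(-1/57) = -67/57 ≈ -1.1754)
S = 7 (S = 7 - (0*(1 - 3))² = 7 - (0*(-2))² = 7 - 1*0² = 7 - 1*0 = 7 + 0 = 7)
-84 + S*v = -84 + 7*(-67/57) = -84 - 469/57 = -5257/57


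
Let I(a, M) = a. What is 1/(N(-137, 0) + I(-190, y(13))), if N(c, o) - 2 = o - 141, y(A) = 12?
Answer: -1/329 ≈ -0.0030395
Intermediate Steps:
N(c, o) = -139 + o (N(c, o) = 2 + (o - 141) = 2 + (-141 + o) = -139 + o)
1/(N(-137, 0) + I(-190, y(13))) = 1/((-139 + 0) - 190) = 1/(-139 - 190) = 1/(-329) = -1/329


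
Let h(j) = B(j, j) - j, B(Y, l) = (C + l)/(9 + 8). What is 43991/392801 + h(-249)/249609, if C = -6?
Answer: 3690821651/32682221603 ≈ 0.11293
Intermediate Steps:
B(Y, l) = -6/17 + l/17 (B(Y, l) = (-6 + l)/(9 + 8) = (-6 + l)/17 = (-6 + l)*(1/17) = -6/17 + l/17)
h(j) = -6/17 - 16*j/17 (h(j) = (-6/17 + j/17) - j = -6/17 - 16*j/17)
43991/392801 + h(-249)/249609 = 43991/392801 + (-6/17 - 16/17*(-249))/249609 = 43991*(1/392801) + (-6/17 + 3984/17)*(1/249609) = 43991/392801 + 234*(1/249609) = 43991/392801 + 78/83203 = 3690821651/32682221603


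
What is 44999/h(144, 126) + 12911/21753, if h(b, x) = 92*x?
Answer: 13932439/3113096 ≈ 4.4754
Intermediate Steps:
44999/h(144, 126) + 12911/21753 = 44999/((92*126)) + 12911/21753 = 44999/11592 + 12911*(1/21753) = 44999*(1/11592) + 12911/21753 = 44999/11592 + 12911/21753 = 13932439/3113096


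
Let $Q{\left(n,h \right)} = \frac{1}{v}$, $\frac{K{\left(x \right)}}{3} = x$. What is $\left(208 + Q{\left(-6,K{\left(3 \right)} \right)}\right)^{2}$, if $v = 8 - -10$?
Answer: $\frac{14025025}{324} \approx 43287.0$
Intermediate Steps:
$v = 18$ ($v = 8 + 10 = 18$)
$K{\left(x \right)} = 3 x$
$Q{\left(n,h \right)} = \frac{1}{18}$
$\left(208 + Q{\left(-6,K{\left(3 \right)} \right)}\right)^{2} = \left(208 + \frac{1}{18}\right)^{2} = \left(\frac{3745}{18}\right)^{2} = \frac{14025025}{324}$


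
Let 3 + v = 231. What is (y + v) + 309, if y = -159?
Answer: 378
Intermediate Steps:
v = 228 (v = -3 + 231 = 228)
(y + v) + 309 = (-159 + 228) + 309 = 69 + 309 = 378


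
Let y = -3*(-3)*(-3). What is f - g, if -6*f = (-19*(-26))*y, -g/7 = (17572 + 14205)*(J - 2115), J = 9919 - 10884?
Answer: -685109897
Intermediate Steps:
J = -965
y = -27 (y = 9*(-3) = -27)
g = 685112120 (g = -7*(17572 + 14205)*(-965 - 2115) = -222439*(-3080) = -7*(-97873160) = 685112120)
f = 2223 (f = -(-19*(-26))*(-27)/6 = -247*(-27)/3 = -1/6*(-13338) = 2223)
f - g = 2223 - 1*685112120 = 2223 - 685112120 = -685109897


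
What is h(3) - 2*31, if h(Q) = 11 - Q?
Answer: -54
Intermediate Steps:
h(3) - 2*31 = (11 - 1*3) - 2*31 = (11 - 3) - 62 = 8 - 62 = -54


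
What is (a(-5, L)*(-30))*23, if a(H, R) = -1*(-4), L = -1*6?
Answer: -2760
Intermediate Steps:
L = -6
a(H, R) = 4
(a(-5, L)*(-30))*23 = (4*(-30))*23 = -120*23 = -2760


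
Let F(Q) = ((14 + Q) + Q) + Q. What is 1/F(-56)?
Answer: -1/154 ≈ -0.0064935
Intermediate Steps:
F(Q) = 14 + 3*Q (F(Q) = (14 + 2*Q) + Q = 14 + 3*Q)
1/F(-56) = 1/(14 + 3*(-56)) = 1/(14 - 168) = 1/(-154) = -1/154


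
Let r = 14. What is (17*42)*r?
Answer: 9996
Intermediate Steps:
(17*42)*r = (17*42)*14 = 714*14 = 9996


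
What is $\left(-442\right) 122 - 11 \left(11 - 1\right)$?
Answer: $-54034$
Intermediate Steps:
$\left(-442\right) 122 - 11 \left(11 - 1\right) = -53924 - 110 = -54034$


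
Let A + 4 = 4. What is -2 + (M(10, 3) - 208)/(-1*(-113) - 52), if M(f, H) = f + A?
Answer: -320/61 ≈ -5.2459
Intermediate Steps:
A = 0 (A = -4 + 4 = 0)
M(f, H) = f (M(f, H) = f + 0 = f)
-2 + (M(10, 3) - 208)/(-1*(-113) - 52) = -2 + (10 - 208)/(-1*(-113) - 52) = -2 - 198/(113 - 52) = -2 - 198/61 = -320/61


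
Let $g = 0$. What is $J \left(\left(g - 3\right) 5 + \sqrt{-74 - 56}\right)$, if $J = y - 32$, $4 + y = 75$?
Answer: $-585 + 39 i \sqrt{130} \approx -585.0 + 444.67 i$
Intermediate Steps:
$y = 71$ ($y = -4 + 75 = 71$)
$J = 39$ ($J = 71 - 32 = 39$)
$J \left(\left(g - 3\right) 5 + \sqrt{-74 - 56}\right) = 39 \left(\left(0 - 3\right) 5 + \sqrt{-74 - 56}\right) = 39 \left(\left(-3\right) 5 + \sqrt{-130}\right) = 39 \left(-15 + i \sqrt{130}\right) = -585 + 39 i \sqrt{130}$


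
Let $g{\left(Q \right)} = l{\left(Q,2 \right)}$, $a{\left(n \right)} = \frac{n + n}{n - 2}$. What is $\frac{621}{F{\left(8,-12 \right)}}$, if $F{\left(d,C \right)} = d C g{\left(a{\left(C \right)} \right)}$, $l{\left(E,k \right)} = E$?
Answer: $- \frac{483}{128} \approx -3.7734$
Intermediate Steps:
$a{\left(n \right)} = \frac{2 n}{-2 + n}$
$g{\left(Q \right)} = Q$
$F{\left(d,C \right)} = \frac{2 d C^{2}}{-2 + C}$ ($F{\left(d,C \right)} = d C \frac{2 C}{-2 + C} = C d \frac{2 C}{-2 + C} = \frac{2 d C^{2}}{-2 + C}$)
$\frac{621}{F{\left(8,-12 \right)}} = \frac{621}{2 \cdot 8 \left(-12\right)^{2} \frac{1}{-2 - 12}} = \frac{621}{2 \cdot 8 \cdot 144 \frac{1}{-14}} = \frac{621}{2 \cdot 8 \cdot 144 \left(- \frac{1}{14}\right)} = \frac{621}{- \frac{1152}{7}} = 621 \left(- \frac{7}{1152}\right) = - \frac{483}{128}$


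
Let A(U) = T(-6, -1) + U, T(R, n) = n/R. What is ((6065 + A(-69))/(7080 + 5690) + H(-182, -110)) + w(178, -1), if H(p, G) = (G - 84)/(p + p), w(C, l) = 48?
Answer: 341666137/6972420 ≈ 49.003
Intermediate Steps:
H(p, G) = (-84 + G)/(2*p) (H(p, G) = (-84 + G)/((2*p)) = (-84 + G)*(1/(2*p)) = (-84 + G)/(2*p))
A(U) = 1/6 + U (A(U) = -1/(-6) + U = -1*(-1/6) + U = 1/6 + U)
((6065 + A(-69))/(7080 + 5690) + H(-182, -110)) + w(178, -1) = ((6065 + (1/6 - 69))/(7080 + 5690) + (1/2)*(-84 - 110)/(-182)) + 48 = ((6065 - 413/6)/12770 + (1/2)*(-1/182)*(-194)) + 48 = ((35977/6)*(1/12770) + 97/182) + 48 = (35977/76620 + 97/182) + 48 = 6989977/6972420 + 48 = 341666137/6972420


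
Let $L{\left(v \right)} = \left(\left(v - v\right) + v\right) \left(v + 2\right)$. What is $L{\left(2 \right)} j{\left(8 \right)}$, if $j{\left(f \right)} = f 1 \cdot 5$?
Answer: $320$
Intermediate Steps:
$L{\left(v \right)} = v \left(2 + v\right)$ ($L{\left(v \right)} = \left(0 + v\right) \left(2 + v\right) = v \left(2 + v\right)$)
$j{\left(f \right)} = 5 f$ ($j{\left(f \right)} = f 5 = 5 f$)
$L{\left(2 \right)} j{\left(8 \right)} = 2 \left(2 + 2\right) 5 \cdot 8 = 2 \cdot 4 \cdot 40 = 8 \cdot 40 = 320$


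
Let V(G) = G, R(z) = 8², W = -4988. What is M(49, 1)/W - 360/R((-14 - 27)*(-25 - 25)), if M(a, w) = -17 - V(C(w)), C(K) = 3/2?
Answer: -28039/4988 ≈ -5.6213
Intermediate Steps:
C(K) = 3/2 (C(K) = 3*(½) = 3/2)
R(z) = 64
M(a, w) = -37/2 (M(a, w) = -17 - 1*3/2 = -17 - 3/2 = -37/2)
M(49, 1)/W - 360/R((-14 - 27)*(-25 - 25)) = -37/2/(-4988) - 360/64 = -37/2*(-1/4988) - 360*1/64 = 37/9976 - 45/8 = -28039/4988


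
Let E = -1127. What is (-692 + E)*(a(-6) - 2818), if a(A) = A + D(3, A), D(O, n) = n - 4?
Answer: 5155046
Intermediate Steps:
D(O, n) = -4 + n
a(A) = -4 + 2*A (a(A) = A + (-4 + A) = -4 + 2*A)
(-692 + E)*(a(-6) - 2818) = (-692 - 1127)*((-4 + 2*(-6)) - 2818) = -1819*((-4 - 12) - 2818) = -1819*(-16 - 2818) = -1819*(-2834) = 5155046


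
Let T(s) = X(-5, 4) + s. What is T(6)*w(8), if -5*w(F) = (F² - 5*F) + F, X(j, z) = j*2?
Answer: 128/5 ≈ 25.600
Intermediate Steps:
X(j, z) = 2*j
T(s) = -10 + s (T(s) = 2*(-5) + s = -10 + s)
w(F) = -F²/5 + 4*F/5 (w(F) = -((F² - 5*F) + F)/5 = -(F² - 4*F)/5 = -F²/5 + 4*F/5)
T(6)*w(8) = (-10 + 6)*((⅕)*8*(4 - 1*8)) = -4*8*(4 - 8)/5 = -4*8*(-4)/5 = -4*(-32/5) = 128/5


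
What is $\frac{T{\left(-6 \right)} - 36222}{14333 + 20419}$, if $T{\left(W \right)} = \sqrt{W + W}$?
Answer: $- \frac{6037}{5792} + \frac{i \sqrt{3}}{17376} \approx -1.0423 + 9.9681 \cdot 10^{-5} i$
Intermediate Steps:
$T{\left(W \right)} = \sqrt{2} \sqrt{W}$ ($T{\left(W \right)} = \sqrt{2 W} = \sqrt{2} \sqrt{W}$)
$\frac{T{\left(-6 \right)} - 36222}{14333 + 20419} = \frac{\sqrt{2} \sqrt{-6} - 36222}{14333 + 20419} = \frac{\sqrt{2} i \sqrt{6} - 36222}{34752} = \left(2 i \sqrt{3} - 36222\right) \frac{1}{34752} = \left(-36222 + 2 i \sqrt{3}\right) \frac{1}{34752} = - \frac{6037}{5792} + \frac{i \sqrt{3}}{17376}$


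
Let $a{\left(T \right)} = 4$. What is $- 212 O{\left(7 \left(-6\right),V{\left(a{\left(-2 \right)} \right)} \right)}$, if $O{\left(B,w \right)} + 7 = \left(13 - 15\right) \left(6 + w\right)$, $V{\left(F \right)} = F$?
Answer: $5724$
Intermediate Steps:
$O{\left(B,w \right)} = -19 - 2 w$ ($O{\left(B,w \right)} = -7 + \left(13 - 15\right) \left(6 + w\right) = -7 - 2 \left(6 + w\right) = -7 - \left(12 + 2 w\right) = -19 - 2 w$)
$- 212 O{\left(7 \left(-6\right),V{\left(a{\left(-2 \right)} \right)} \right)} = - 212 \left(-19 - 8\right) = \left(-212\right) \left(-27\right) = 5724$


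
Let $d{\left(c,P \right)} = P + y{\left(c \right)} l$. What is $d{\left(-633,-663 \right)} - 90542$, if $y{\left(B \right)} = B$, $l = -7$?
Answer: $-86774$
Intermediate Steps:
$d{\left(c,P \right)} = P - 7 c$ ($d{\left(c,P \right)} = P + c \left(-7\right) = P - 7 c$)
$d{\left(-633,-663 \right)} - 90542 = \left(-663 - -4431\right) - 90542 = \left(-663 + 4431\right) - 90542 = 3768 - 90542 = -86774$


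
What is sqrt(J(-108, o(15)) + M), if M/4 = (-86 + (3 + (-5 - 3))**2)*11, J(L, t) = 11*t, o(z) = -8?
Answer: 6*I*sqrt(77) ≈ 52.65*I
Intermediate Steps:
M = -2684 (M = 4*((-86 + (3 + (-5 - 3))**2)*11) = 4*((-86 + (3 - 8)**2)*11) = 4*((-86 + (-5)**2)*11) = 4*((-86 + 25)*11) = 4*(-61*11) = 4*(-671) = -2684)
sqrt(J(-108, o(15)) + M) = sqrt(11*(-8) - 2684) = sqrt(-88 - 2684) = sqrt(-2772) = 6*I*sqrt(77)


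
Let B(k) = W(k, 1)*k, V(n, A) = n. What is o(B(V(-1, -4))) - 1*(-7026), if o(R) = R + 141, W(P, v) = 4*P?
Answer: 7171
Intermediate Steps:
B(k) = 4*k² (B(k) = (4*k)*k = 4*k²)
o(R) = 141 + R
o(B(V(-1, -4))) - 1*(-7026) = (141 + 4*(-1)²) - 1*(-7026) = (141 + 4*1) + 7026 = (141 + 4) + 7026 = 145 + 7026 = 7171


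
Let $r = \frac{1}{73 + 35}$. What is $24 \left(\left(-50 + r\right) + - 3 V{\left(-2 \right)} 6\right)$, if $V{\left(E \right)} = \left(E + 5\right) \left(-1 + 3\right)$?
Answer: $- \frac{34126}{9} \approx -3791.8$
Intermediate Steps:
$r = \frac{1}{108} \approx 0.0092593$
$V{\left(E \right)} = 10 + 2 E$ ($V{\left(E \right)} = \left(5 + E\right) 2 = 10 + 2 E$)
$24 \left(\left(-50 + r\right) + - 3 V{\left(-2 \right)} 6\right) = 24 \left(\left(-50 + \frac{1}{108}\right) + - 3 \left(10 + 2 \left(-2\right)\right) 6\right) = 24 \left(- \frac{5399}{108} + - 3 \left(10 - 4\right) 6\right) = 24 \left(- \frac{5399}{108} + \left(-3\right) 6 \cdot 6\right) = 24 \left(- \frac{5399}{108} - 108\right) = 24 \left(- \frac{17063}{108}\right) = - \frac{34126}{9}$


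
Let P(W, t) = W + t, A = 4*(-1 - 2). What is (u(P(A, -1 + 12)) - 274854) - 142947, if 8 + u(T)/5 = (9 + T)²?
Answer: -417521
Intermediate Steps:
A = -12 (A = 4*(-3) = -12)
u(T) = -40 + 5*(9 + T)²
(u(P(A, -1 + 12)) - 274854) - 142947 = ((-40 + 5*(9 + (-12 + (-1 + 12)))²) - 274854) - 142947 = ((-40 + 5*(9 + (-12 + 11))²) - 274854) - 142947 = ((-40 + 5*(9 - 1)²) - 274854) - 142947 = ((-40 + 5*8²) - 274854) - 142947 = ((-40 + 5*64) - 274854) - 142947 = ((-40 + 320) - 274854) - 142947 = (280 - 274854) - 142947 = -274574 - 142947 = -417521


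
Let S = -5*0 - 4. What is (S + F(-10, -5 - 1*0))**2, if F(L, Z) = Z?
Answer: 81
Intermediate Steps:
S = -4 (S = 0 - 4 = -4)
(S + F(-10, -5 - 1*0))**2 = (-4 + (-5 - 1*0))**2 = (-4 + (-5 + 0))**2 = (-4 - 5)**2 = (-9)**2 = 81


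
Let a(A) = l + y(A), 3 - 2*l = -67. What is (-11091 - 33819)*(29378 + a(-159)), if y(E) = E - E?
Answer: -1320937830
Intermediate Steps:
l = 35 (l = 3/2 - 1/2*(-67) = 3/2 + 67/2 = 35)
y(E) = 0
a(A) = 35 (a(A) = 35 + 0 = 35)
(-11091 - 33819)*(29378 + a(-159)) = (-11091 - 33819)*(29378 + 35) = -44910*29413 = -1320937830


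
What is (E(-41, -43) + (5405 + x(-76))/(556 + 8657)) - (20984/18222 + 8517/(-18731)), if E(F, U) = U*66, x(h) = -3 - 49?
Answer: -1487431401190442/524091151011 ≈ -2838.1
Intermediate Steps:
x(h) = -52
E(F, U) = 66*U
(E(-41, -43) + (5405 + x(-76))/(556 + 8657)) - (20984/18222 + 8517/(-18731)) = (66*(-43) + (5405 - 52)/(556 + 8657)) - (20984/18222 + 8517/(-18731)) = (-2838 + 5353/9213) - (20984*(1/18222) + 8517*(-1/18731)) = (-2838 + 5353*(1/9213)) - (10492/9111 - 8517/18731) = (-2838 + 5353/9213) - 1*118927265/170658141 = -26141141/9213 - 118927265/170658141 = -1487431401190442/524091151011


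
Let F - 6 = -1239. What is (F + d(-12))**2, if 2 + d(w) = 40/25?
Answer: 38031889/25 ≈ 1.5213e+6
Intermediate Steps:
F = -1233 (F = 6 - 1239 = -1233)
d(w) = -2/5 (d(w) = -2 + 40/25 = -2 + 40*(1/25) = -2 + 8/5 = -2/5)
(F + d(-12))**2 = (-1233 - 2/5)**2 = (-6167/5)**2 = 38031889/25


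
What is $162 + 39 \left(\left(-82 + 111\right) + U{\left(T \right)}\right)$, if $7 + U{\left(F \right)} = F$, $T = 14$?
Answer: $1566$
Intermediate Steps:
$U{\left(F \right)} = -7 + F$
$162 + 39 \left(\left(-82 + 111\right) + U{\left(T \right)}\right) = 162 + 39 \left(\left(-82 + 111\right) + \left(-7 + 14\right)\right) = 162 + 39 \left(29 + 7\right) = 162 + 39 \cdot 36 = 162 + 1404 = 1566$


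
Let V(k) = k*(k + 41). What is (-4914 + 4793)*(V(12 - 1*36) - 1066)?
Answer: 178354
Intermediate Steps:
V(k) = k*(41 + k)
(-4914 + 4793)*(V(12 - 1*36) - 1066) = (-4914 + 4793)*((12 - 1*36)*(41 + (12 - 1*36)) - 1066) = -121*((12 - 36)*(41 + (12 - 36)) - 1066) = -121*(-24*(41 - 24) - 1066) = -121*(-24*17 - 1066) = -121*(-408 - 1066) = -121*(-1474) = 178354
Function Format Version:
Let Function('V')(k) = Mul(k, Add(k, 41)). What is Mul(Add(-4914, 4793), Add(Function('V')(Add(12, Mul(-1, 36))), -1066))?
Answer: 178354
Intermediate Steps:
Function('V')(k) = Mul(k, Add(41, k))
Mul(Add(-4914, 4793), Add(Function('V')(Add(12, Mul(-1, 36))), -1066)) = Mul(Add(-4914, 4793), Add(Mul(Add(12, Mul(-1, 36)), Add(41, Add(12, Mul(-1, 36)))), -1066)) = Mul(-121, Add(Mul(Add(12, -36), Add(41, Add(12, -36))), -1066)) = Mul(-121, Add(Mul(-24, Add(41, -24)), -1066)) = Mul(-121, Add(Mul(-24, 17), -1066)) = Mul(-121, Add(-408, -1066)) = Mul(-121, -1474) = 178354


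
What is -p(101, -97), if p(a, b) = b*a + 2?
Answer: 9795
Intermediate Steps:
p(a, b) = 2 + a*b (p(a, b) = a*b + 2 = 2 + a*b)
-p(101, -97) = -(2 + 101*(-97)) = -(2 - 9797) = -1*(-9795) = 9795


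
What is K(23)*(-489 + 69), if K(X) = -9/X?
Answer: 3780/23 ≈ 164.35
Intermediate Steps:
K(23)*(-489 + 69) = (-9/23)*(-489 + 69) = -9*1/23*(-420) = -9/23*(-420) = 3780/23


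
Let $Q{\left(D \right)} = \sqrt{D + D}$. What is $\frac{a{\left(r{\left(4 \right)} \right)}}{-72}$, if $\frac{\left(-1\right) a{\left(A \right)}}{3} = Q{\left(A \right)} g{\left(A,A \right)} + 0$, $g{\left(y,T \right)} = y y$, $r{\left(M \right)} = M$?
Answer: $\frac{4 \sqrt{2}}{3} \approx 1.8856$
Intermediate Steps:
$Q{\left(D \right)} = \sqrt{2} \sqrt{D}$ ($Q{\left(D \right)} = \sqrt{2 D} = \sqrt{2} \sqrt{D}$)
$g{\left(y,T \right)} = y^{2}$
$a{\left(A \right)} = - 3 \sqrt{2} A^{\frac{5}{2}}$ ($a{\left(A \right)} = - 3 \left(\sqrt{2} \sqrt{A} A^{2} + 0\right) = - 3 \left(\sqrt{2} A^{\frac{5}{2}} + 0\right) = - 3 \sqrt{2} A^{\frac{5}{2}}$)
$\frac{a{\left(r{\left(4 \right)} \right)}}{-72} = \frac{\left(-3\right) \sqrt{2} \cdot 4^{\frac{5}{2}}}{-72} = \left(-3\right) \sqrt{2} \cdot 32 \left(- \frac{1}{72}\right) = - 96 \sqrt{2} \left(- \frac{1}{72}\right) = \frac{4 \sqrt{2}}{3}$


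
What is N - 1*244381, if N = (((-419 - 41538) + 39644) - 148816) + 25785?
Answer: -369725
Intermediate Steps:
N = -125344 (N = ((-41957 + 39644) - 148816) + 25785 = (-2313 - 148816) + 25785 = -151129 + 25785 = -125344)
N - 1*244381 = -125344 - 1*244381 = -125344 - 244381 = -369725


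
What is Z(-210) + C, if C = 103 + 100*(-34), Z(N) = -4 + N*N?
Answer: 40799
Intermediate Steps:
Z(N) = -4 + N**2
C = -3297 (C = 103 - 3400 = -3297)
Z(-210) + C = (-4 + (-210)**2) - 3297 = (-4 + 44100) - 3297 = 44096 - 3297 = 40799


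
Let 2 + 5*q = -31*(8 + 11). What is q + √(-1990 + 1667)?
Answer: -591/5 + I*√323 ≈ -118.2 + 17.972*I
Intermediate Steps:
q = -591/5 (q = -⅖ + (-31*(8 + 11))/5 = -⅖ + (-31*19)/5 = -⅖ + (⅕)*(-589) = -⅖ - 589/5 = -591/5 ≈ -118.20)
q + √(-1990 + 1667) = -591/5 + √(-1990 + 1667) = -591/5 + √(-323) = -591/5 + I*√323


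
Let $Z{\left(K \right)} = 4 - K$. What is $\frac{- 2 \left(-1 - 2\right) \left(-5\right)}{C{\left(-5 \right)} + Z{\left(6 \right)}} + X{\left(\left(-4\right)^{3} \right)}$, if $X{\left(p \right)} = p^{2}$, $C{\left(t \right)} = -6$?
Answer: $\frac{16399}{4} \approx 4099.8$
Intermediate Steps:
$\frac{- 2 \left(-1 - 2\right) \left(-5\right)}{C{\left(-5 \right)} + Z{\left(6 \right)}} + X{\left(\left(-4\right)^{3} \right)} = \frac{- 2 \left(-1 - 2\right) \left(-5\right)}{-6 + \left(4 - 6\right)} + \left(\left(-4\right)^{3}\right)^{2} = \frac{\left(-2\right) \left(-3\right) \left(-5\right)}{-6 + \left(4 - 6\right)} + \left(-64\right)^{2} = \frac{6 \left(-5\right)}{-6 - 2} + 4096 = - \frac{30}{-8} + 4096 = \left(-30\right) \left(- \frac{1}{8}\right) + 4096 = \frac{15}{4} + 4096 = \frac{16399}{4}$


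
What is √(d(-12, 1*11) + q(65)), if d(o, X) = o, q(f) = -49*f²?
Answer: I*√207037 ≈ 455.01*I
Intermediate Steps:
√(d(-12, 1*11) + q(65)) = √(-12 - 49*65²) = √(-12 - 49*4225) = √(-12 - 207025) = √(-207037) = I*√207037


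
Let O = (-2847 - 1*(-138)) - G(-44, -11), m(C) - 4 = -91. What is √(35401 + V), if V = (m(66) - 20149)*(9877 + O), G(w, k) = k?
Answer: I*√145238843 ≈ 12052.0*I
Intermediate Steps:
m(C) = -87 (m(C) = 4 - 91 = -87)
O = -2698 (O = (-2847 - 1*(-138)) - 1*(-11) = (-2847 + 138) + 11 = -2709 + 11 = -2698)
V = -145274244 (V = (-87 - 20149)*(9877 - 2698) = -20236*7179 = -145274244)
√(35401 + V) = √(35401 - 145274244) = √(-145238843) = I*√145238843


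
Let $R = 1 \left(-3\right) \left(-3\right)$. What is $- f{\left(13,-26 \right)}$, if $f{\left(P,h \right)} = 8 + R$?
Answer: $-17$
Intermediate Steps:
$R = 9$ ($R = \left(-3\right) \left(-3\right) = 9$)
$f{\left(P,h \right)} = 17$ ($f{\left(P,h \right)} = 8 + 9 = 17$)
$- f{\left(13,-26 \right)} = \left(-1\right) 17 = -17$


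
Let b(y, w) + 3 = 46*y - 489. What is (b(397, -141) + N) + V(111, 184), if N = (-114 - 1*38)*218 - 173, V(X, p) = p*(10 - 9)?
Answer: -15355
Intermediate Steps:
b(y, w) = -492 + 46*y (b(y, w) = -3 + (46*y - 489) = -3 + (-489 + 46*y) = -492 + 46*y)
V(X, p) = p (V(X, p) = p*1 = p)
N = -33309 (N = (-114 - 38)*218 - 173 = -152*218 - 173 = -33136 - 173 = -33309)
(b(397, -141) + N) + V(111, 184) = ((-492 + 46*397) - 33309) + 184 = ((-492 + 18262) - 33309) + 184 = (17770 - 33309) + 184 = -15539 + 184 = -15355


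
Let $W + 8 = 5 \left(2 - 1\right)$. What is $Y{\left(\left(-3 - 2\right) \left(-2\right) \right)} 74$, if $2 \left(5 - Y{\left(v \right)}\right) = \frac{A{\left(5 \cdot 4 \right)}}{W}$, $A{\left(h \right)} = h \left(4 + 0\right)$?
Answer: $\frac{4070}{3} \approx 1356.7$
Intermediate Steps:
$A{\left(h \right)} = 4 h$ ($A{\left(h \right)} = h 4 = 4 h$)
$W = -3$ ($W = -8 + 5 \left(2 - 1\right) = -8 + 5 \cdot 1 = -8 + 5 = -3$)
$Y{\left(v \right)} = \frac{55}{3}$ ($Y{\left(v \right)} = 5 - \frac{4 \cdot 5 \cdot 4 \frac{1}{-3}}{2} = 5 - \frac{4 \cdot 20 \left(- \frac{1}{3}\right)}{2} = 5 - \frac{80 \left(- \frac{1}{3}\right)}{2} = 5 - - \frac{40}{3} = 5 + \frac{40}{3} = \frac{55}{3}$)
$Y{\left(\left(-3 - 2\right) \left(-2\right) \right)} 74 = \frac{55}{3} \cdot 74 = \frac{4070}{3}$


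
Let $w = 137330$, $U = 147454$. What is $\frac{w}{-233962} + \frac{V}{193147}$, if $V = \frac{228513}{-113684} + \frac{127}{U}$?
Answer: $- \frac{111162164976504654017}{189377860166140887476} \approx -0.58699$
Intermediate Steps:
$V = - \frac{16840359017}{8381580268}$ ($V = \frac{228513}{-113684} + \frac{127}{147454} = 228513 \left(- \frac{1}{113684}\right) + 127 \cdot \frac{1}{147454} = - \frac{228513}{113684} + \frac{127}{147454} = - \frac{16840359017}{8381580268} \approx -2.0092$)
$\frac{w}{-233962} + \frac{V}{193147} = \frac{137330}{-233962} - \frac{16840359017}{8381580268 \cdot 193147} = 137330 \left(- \frac{1}{233962}\right) - \frac{16840359017}{1618877084023396} = - \frac{68665}{116981} - \frac{16840359017}{1618877084023396} = - \frac{111162164976504654017}{189377860166140887476}$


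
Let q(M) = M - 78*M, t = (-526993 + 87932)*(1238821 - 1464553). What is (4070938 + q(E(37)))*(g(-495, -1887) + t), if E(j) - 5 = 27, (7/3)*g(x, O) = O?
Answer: 2822588534597090022/7 ≈ 4.0323e+17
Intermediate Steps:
g(x, O) = 3*O/7
E(j) = 32 (E(j) = 5 + 27 = 32)
t = 99110117652 (t = -439061*(-225732) = 99110117652)
q(M) = -77*M
(4070938 + q(E(37)))*(g(-495, -1887) + t) = (4070938 - 77*32)*((3/7)*(-1887) + 99110117652) = (4070938 - 2464)*(-5661/7 + 99110117652) = 4068474*(693770817903/7) = 2822588534597090022/7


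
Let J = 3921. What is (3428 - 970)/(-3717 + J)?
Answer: 1229/102 ≈ 12.049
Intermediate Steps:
(3428 - 970)/(-3717 + J) = (3428 - 970)/(-3717 + 3921) = 2458/204 = 2458*(1/204) = 1229/102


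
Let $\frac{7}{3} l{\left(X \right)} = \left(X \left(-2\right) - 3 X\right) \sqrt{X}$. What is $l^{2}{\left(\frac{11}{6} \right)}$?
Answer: $\frac{33275}{1176} \approx 28.295$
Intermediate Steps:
$l{\left(X \right)} = - \frac{15 X^{\frac{3}{2}}}{7}$ ($l{\left(X \right)} = \frac{3 \left(X \left(-2\right) - 3 X\right) \sqrt{X}}{7} = \frac{3 \left(- 2 X - 3 X\right) \sqrt{X}}{7} = \frac{3 - 5 X \sqrt{X}}{7} = \frac{3 \left(- 5 X^{\frac{3}{2}}\right)}{7} = - \frac{15 X^{\frac{3}{2}}}{7}$)
$l^{2}{\left(\frac{11}{6} \right)} = \left(- \frac{15 \left(\frac{11}{6}\right)^{\frac{3}{2}}}{7}\right)^{2} = \left(- \frac{15 \frac{11 \sqrt{66}}{36}}{7}\right)^{2} = \left(- \frac{55 \sqrt{66}}{84}\right)^{2} = \frac{33275}{1176}$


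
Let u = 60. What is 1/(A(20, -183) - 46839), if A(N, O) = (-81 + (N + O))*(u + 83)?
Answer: -1/81731 ≈ -1.2235e-5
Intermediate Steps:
A(N, O) = -11583 + 143*N + 143*O (A(N, O) = (-81 + (N + O))*(60 + 83) = (-81 + N + O)*143 = -11583 + 143*N + 143*O)
1/(A(20, -183) - 46839) = 1/((-11583 + 143*20 + 143*(-183)) - 46839) = 1/((-11583 + 2860 - 26169) - 46839) = 1/(-34892 - 46839) = 1/(-81731) = -1/81731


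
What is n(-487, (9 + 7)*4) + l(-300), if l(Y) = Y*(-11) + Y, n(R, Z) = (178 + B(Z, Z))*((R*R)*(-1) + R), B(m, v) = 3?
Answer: -43012736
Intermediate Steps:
n(R, Z) = -181*R**2 + 181*R (n(R, Z) = (178 + 3)*((R*R)*(-1) + R) = 181*(R**2*(-1) + R) = 181*(-R**2 + R) = 181*(R - R**2) = -181*R**2 + 181*R)
l(Y) = -10*Y (l(Y) = -11*Y + Y = -10*Y)
n(-487, (9 + 7)*4) + l(-300) = 181*(-487)*(1 - 1*(-487)) - 10*(-300) = 181*(-487)*(1 + 487) + 3000 = 181*(-487)*488 + 3000 = -43015736 + 3000 = -43012736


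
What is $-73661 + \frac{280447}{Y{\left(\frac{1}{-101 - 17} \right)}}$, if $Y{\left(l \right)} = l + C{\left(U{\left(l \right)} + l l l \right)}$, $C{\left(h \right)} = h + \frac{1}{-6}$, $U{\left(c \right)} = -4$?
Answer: $- \frac{2898269626087}{20579675} \approx -1.4083 \cdot 10^{5}$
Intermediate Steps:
$C{\left(h \right)} = - \frac{1}{6} + h$ ($C{\left(h \right)} = h - \frac{1}{6} = - \frac{1}{6} + h$)
$Y{\left(l \right)} = - \frac{25}{6} + l + l^{3}$ ($Y{\left(l \right)} = l + \left(- \frac{1}{6} + \left(-4 + l l l\right)\right) = l + \left(- \frac{1}{6} + \left(-4 + l l^{2}\right)\right) = l + \left(- \frac{1}{6} + \left(-4 + l^{3}\right)\right) = l + \left(- \frac{25}{6} + l^{3}\right) = - \frac{25}{6} + l + l^{3}$)
$-73661 + \frac{280447}{Y{\left(\frac{1}{-101 - 17} \right)}} = -73661 + \frac{280447}{- \frac{25}{6} + \frac{1}{-101 - 17} + \left(\frac{1}{-101 - 17}\right)^{3}} = -73661 + \frac{280447}{- \frac{25}{6} + \frac{1}{-118} + \left(\frac{1}{-118}\right)^{3}} = -73661 + \frac{280447}{- \frac{25}{6} - \frac{1}{118} + \left(- \frac{1}{118}\right)^{3}} = -73661 + \frac{280447}{- \frac{25}{6} - \frac{1}{118} - \frac{1}{1643032}} = -73661 + \frac{280447}{- \frac{20579675}{4929096}} = -73661 + 280447 \left(- \frac{4929096}{20579675}\right) = -73661 - \frac{1382350185912}{20579675} = - \frac{2898269626087}{20579675}$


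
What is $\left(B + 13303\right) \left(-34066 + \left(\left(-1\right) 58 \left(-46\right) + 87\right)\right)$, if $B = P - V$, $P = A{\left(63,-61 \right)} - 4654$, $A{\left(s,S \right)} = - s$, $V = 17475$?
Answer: $278323479$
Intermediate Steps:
$P = -4717$ ($P = \left(-1\right) 63 - 4654 = -63 - 4654 = -4717$)
$B = -22192$ ($B = -4717 - 17475 = -22192$)
$\left(B + 13303\right) \left(-34066 + \left(\left(-1\right) 58 \left(-46\right) + 87\right)\right) = \left(-22192 + 13303\right) \left(-34066 + \left(\left(-1\right) 58 \left(-46\right) + 87\right)\right) = - 8889 \left(-34066 + \left(\left(-58\right) \left(-46\right) + 87\right)\right) = - 8889 \left(-34066 + \left(2668 + 87\right)\right) = - 8889 \left(-34066 + 2755\right) = \left(-8889\right) \left(-31311\right) = 278323479$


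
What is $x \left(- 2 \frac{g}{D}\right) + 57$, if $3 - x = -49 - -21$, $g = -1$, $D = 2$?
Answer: $88$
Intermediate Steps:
$x = 31$ ($x = 3 - \left(-49 - -21\right) = 3 - \left(-49 + 21\right) = 3 - -28 = 3 + 28 = 31$)
$x \left(- 2 \frac{g}{D}\right) + 57 = 31 \left(- 2 \left(- \frac{1}{2}\right)\right) + 57 = 31 \left(- 2 \left(\left(-1\right) \frac{1}{2}\right)\right) + 57 = 31 \left(\left(-2\right) \left(- \frac{1}{2}\right)\right) + 57 = 31 \cdot 1 + 57 = 31 + 57 = 88$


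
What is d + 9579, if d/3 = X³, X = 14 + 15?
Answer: 82746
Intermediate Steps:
X = 29
d = 73167 (d = 3*29³ = 3*24389 = 73167)
d + 9579 = 73167 + 9579 = 82746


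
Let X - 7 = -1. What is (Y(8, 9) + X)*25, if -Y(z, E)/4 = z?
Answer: -650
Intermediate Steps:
Y(z, E) = -4*z
X = 6 (X = 7 - 1 = 6)
(Y(8, 9) + X)*25 = (-4*8 + 6)*25 = (-32 + 6)*25 = -26*25 = -650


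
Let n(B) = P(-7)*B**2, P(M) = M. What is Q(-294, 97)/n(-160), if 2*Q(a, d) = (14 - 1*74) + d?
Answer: -37/358400 ≈ -0.00010324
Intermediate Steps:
Q(a, d) = -30 + d/2 (Q(a, d) = ((14 - 1*74) + d)/2 = ((14 - 74) + d)/2 = (-60 + d)/2 = -30 + d/2)
n(B) = -7*B**2
Q(-294, 97)/n(-160) = (-30 + (1/2)*97)/((-7*(-160)**2)) = (-30 + 97/2)/((-7*25600)) = (37/2)/(-179200) = (37/2)*(-1/179200) = -37/358400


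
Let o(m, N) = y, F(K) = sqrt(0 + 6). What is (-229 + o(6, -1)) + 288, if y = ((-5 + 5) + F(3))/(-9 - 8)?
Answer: 59 - sqrt(6)/17 ≈ 58.856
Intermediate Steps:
F(K) = sqrt(6)
y = -sqrt(6)/17 (y = ((-5 + 5) + sqrt(6))/(-9 - 8) = (0 + sqrt(6))/(-17) = sqrt(6)*(-1/17) = -sqrt(6)/17 ≈ -0.14409)
o(m, N) = -sqrt(6)/17
(-229 + o(6, -1)) + 288 = (-229 - sqrt(6)/17) + 288 = 59 - sqrt(6)/17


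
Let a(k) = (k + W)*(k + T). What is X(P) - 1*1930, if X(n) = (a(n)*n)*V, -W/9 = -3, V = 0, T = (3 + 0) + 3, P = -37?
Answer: -1930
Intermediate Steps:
T = 6 (T = 3 + 3 = 6)
W = 27 (W = -9*(-3) = 27)
a(k) = (6 + k)*(27 + k) (a(k) = (k + 27)*(k + 6) = (27 + k)*(6 + k) = (6 + k)*(27 + k))
X(n) = 0 (X(n) = ((162 + n² + 33*n)*n)*0 = (n*(162 + n² + 33*n))*0 = 0)
X(P) - 1*1930 = 0 - 1*1930 = 0 - 1930 = -1930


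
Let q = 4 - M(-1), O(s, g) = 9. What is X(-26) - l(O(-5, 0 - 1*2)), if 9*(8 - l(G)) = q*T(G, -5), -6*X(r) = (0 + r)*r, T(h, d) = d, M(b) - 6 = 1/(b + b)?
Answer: -719/6 ≈ -119.83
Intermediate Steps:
M(b) = 6 + 1/(2*b) (M(b) = 6 + 1/(b + b) = 6 + 1/(2*b))
q = -3/2 (q = 4 - (6 + (½)/(-1)) = 4 - (6 + (½)*(-1)) = 4 - (6 - ½) = 4 - 1*11/2 = 4 - 11/2 = -3/2 ≈ -1.5000)
X(r) = -r²/6 (X(r) = -(0 + r)*r/6 = -r*r/6 = -r²/6)
l(G) = 43/6 (l(G) = 8 - (-1)*(-5)/6 = 8 - ⅑*15/2 = 8 - ⅚ = 43/6)
X(-26) - l(O(-5, 0 - 1*2)) = -⅙*(-26)² - 1*43/6 = -⅙*676 - 43/6 = -338/3 - 43/6 = -719/6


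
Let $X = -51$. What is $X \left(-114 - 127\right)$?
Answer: $12291$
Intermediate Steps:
$X \left(-114 - 127\right) = - 51 \left(-114 - 127\right) = \left(-51\right) \left(-241\right) = 12291$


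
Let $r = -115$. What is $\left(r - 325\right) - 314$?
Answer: $-754$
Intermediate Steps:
$\left(r - 325\right) - 314 = \left(-115 - 325\right) - 314 = -440 - 314 = -754$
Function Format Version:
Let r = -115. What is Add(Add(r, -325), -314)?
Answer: -754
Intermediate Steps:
Add(Add(r, -325), -314) = Add(Add(-115, -325), -314) = Add(-440, -314) = -754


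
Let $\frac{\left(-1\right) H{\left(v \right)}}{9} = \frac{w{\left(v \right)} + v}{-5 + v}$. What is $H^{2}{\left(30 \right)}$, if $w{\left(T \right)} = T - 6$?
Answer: $\frac{236196}{625} \approx 377.91$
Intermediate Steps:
$w{\left(T \right)} = -6 + T$ ($w{\left(T \right)} = T - 6 = -6 + T$)
$H{\left(v \right)} = - \frac{9 \left(-6 + 2 v\right)}{-5 + v}$ ($H{\left(v \right)} = - 9 \frac{\left(-6 + v\right) + v}{-5 + v} = - 9 \frac{-6 + 2 v}{-5 + v} = - \frac{9 \left(-6 + 2 v\right)}{-5 + v}$)
$H^{2}{\left(30 \right)} = \left(\frac{18 \left(3 - 30\right)}{-5 + 30}\right)^{2} = \left(\frac{18 \left(3 - 30\right)}{25}\right)^{2} = \left(18 \cdot \frac{1}{25} \left(-27\right)\right)^{2} = \left(- \frac{486}{25}\right)^{2} = \frac{236196}{625}$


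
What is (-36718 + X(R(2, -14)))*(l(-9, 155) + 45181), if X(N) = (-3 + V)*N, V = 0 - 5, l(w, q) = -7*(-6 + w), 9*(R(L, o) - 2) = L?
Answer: -14972547892/9 ≈ -1.6636e+9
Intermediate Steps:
R(L, o) = 2 + L/9
l(w, q) = 42 - 7*w
V = -5
X(N) = -8*N (X(N) = (-3 - 5)*N = -8*N)
(-36718 + X(R(2, -14)))*(l(-9, 155) + 45181) = (-36718 - 8*(2 + (⅑)*2))*((42 - 7*(-9)) + 45181) = (-36718 - 8*(2 + 2/9))*((42 + 63) + 45181) = (-36718 - 8*20/9)*(105 + 45181) = (-36718 - 160/9)*45286 = -330622/9*45286 = -14972547892/9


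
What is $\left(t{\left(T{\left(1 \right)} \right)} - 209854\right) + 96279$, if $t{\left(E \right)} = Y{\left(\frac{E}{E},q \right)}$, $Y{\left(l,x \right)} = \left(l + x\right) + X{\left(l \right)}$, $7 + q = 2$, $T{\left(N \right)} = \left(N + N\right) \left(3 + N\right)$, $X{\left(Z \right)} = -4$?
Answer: $-113583$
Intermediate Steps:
$T{\left(N \right)} = 2 N \left(3 + N\right)$
$q = -5$ ($q = -7 + 2 = -5$)
$Y{\left(l,x \right)} = -4 + l + x$ ($Y{\left(l,x \right)} = \left(l + x\right) - 4 = -4 + l + x$)
$t{\left(E \right)} = -8$ ($t{\left(E \right)} = -4 + \frac{E}{E} - 5 = -4 + 1 - 5 = -8$)
$\left(t{\left(T{\left(1 \right)} \right)} - 209854\right) + 96279 = \left(-8 - 209854\right) + 96279 = -209862 + 96279 = -113583$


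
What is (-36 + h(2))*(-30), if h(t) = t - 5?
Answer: 1170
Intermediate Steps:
h(t) = -5 + t
(-36 + h(2))*(-30) = (-36 + (-5 + 2))*(-30) = (-36 - 3)*(-30) = -39*(-30) = 1170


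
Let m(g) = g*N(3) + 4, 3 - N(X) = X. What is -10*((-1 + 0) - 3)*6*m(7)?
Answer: 960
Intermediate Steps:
N(X) = 3 - X
m(g) = 4 (m(g) = g*(3 - 1*3) + 4 = g*(3 - 3) + 4 = g*0 + 4 = 0 + 4 = 4)
-10*((-1 + 0) - 3)*6*m(7) = -10*((-1 + 0) - 3)*6*4 = -10*(-1 - 3)*6*4 = -10*(-4*6)*4 = -(-240)*4 = -10*(-96) = 960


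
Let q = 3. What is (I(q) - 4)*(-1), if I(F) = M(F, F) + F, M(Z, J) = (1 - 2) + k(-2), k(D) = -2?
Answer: 4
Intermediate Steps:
M(Z, J) = -3 (M(Z, J) = (1 - 2) - 2 = -1 - 2 = -3)
I(F) = -3 + F
(I(q) - 4)*(-1) = ((-3 + 3) - 4)*(-1) = (0 - 4)*(-1) = -4*(-1) = 4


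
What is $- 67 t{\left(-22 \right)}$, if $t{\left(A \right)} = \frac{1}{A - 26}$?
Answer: $\frac{67}{48} \approx 1.3958$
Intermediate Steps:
$t{\left(A \right)} = \frac{1}{-26 + A}$
$- 67 t{\left(-22 \right)} = - \frac{67}{-26 - 22} = - \frac{67}{-48} = \left(-67\right) \left(- \frac{1}{48}\right) = \frac{67}{48}$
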